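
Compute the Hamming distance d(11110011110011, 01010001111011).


Count differing positions: ^ . ^ . . . ^ . . . ^ . . . = 4 differences

4


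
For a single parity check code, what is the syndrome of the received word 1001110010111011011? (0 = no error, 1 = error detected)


Syndrome = XOR of all bits = 1 XOR 0 XOR 0 XOR 1 XOR 1 XOR 1 XOR 0 XOR 0 XOR 1 XOR 0 XOR 1 XOR 1 XOR 1 XOR 0 XOR 1 XOR 1 XOR 0 XOR 1 XOR 1 = 0

0


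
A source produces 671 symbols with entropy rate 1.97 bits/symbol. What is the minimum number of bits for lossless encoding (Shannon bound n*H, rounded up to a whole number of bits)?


Minimum bits >= n * H = 671 * 1.97 = 1321.87, rounded up to a whole number of bits = 1322

1322 bits


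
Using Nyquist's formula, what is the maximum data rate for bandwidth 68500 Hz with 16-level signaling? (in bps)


Rate = 2 * B * log2(M) = 2 * 68500 * 4.0 = 548000.0

548000.0 bps


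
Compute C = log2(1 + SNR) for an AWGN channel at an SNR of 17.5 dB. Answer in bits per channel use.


SNR_linear = 10^(17.5/10) = 56.2341; C = log2(1 + SNR_linear) = log2(1 + 56.2341) = 5.8388

5.8388 bits/channel use


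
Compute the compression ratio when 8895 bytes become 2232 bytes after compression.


Ratio = original / compressed = 8895 / 2232 = 3.9852

3.9852


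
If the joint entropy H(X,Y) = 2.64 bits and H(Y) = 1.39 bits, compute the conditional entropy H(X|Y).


H(X|Y) = H(X,Y) - H(Y) = 2.64 - 1.39 = 1.25

1.25 bits


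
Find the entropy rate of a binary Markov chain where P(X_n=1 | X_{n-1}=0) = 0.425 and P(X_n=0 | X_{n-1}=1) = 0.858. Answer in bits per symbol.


Stationary distribution: pi_0 = p10/(p01+p10) = 0.6687, pi_1 = 0.3313. Entropy rate H' = pi_0*H(p01) + pi_1*H(p10) = 0.6687*0.9837 + 0.3313*0.5895 = 0.8531

0.8531 bits/symbol


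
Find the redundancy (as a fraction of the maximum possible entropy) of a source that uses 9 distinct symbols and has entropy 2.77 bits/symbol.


H_max = log2(K) = log2(9) = 3.1699 bits/symbol. Redundancy = 1 - H/H_max = 1 - 2.77/3.1699 = 1 - 0.8738 = 0.1262

0.1262


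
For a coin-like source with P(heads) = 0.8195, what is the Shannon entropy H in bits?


H = -p*log2(p) - (1-p)*log2(1-p). -0.8195*log2(0.8195) = 0.235347; -0.1805*log2(0.1805) = 0.445822. H = 0.235347 + 0.445822 = 0.6812

0.6812 bits


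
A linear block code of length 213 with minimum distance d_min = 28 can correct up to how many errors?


Correction capability = floor((d-1)/2) = floor((28-1)/2) = 13

13 errors


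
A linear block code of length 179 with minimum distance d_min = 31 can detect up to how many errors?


Detection capability = d_min - 1 = 31 - 1 = 30

30 errors


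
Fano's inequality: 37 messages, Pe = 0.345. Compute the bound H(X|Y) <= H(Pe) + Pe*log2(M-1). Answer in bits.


H(Pe) = -Pe*log2(Pe) - (1-Pe)*log2(1-Pe) = -0.345*log2(0.345) - 0.655*log2(0.655) = 0.529689 + 0.399834 = 0.9295. Pe*log2(M-1) = 0.345*log2(36) = 1.783624. Bound = H(Pe) + Pe*log2(M-1) = 0.529689 + 0.399834 + 1.783624 = 2.7131

2.7131 bits


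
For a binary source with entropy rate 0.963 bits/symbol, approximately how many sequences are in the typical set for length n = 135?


log2|A_typical| = nH = 135 * 0.963 = 130.005, so |A_typical| ~ 2^130.005 = 1.366e+39

1.366e+39


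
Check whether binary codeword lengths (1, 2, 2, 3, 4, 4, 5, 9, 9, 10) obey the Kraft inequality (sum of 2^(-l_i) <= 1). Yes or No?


Kraft sum = sum(2^(-l_i)) = 1.2861, need <= 1. Result: violated (a binary prefix-free code with these lengths cannot exist)

No


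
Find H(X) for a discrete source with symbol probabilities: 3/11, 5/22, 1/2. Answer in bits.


H = -sum(p_i * log2(p_i)). Terms: -(3/11)*log2(3/11) = 0.511219; -(5/22)*log2(5/22) = 0.485796; -(1/2)*log2(1/2) = 0.500000. H = 0.511219 + 0.485796 + 0.500000 = 1.497

1.497 bits


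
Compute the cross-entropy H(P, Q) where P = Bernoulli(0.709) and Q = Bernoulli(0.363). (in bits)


H(P,Q) = -p*log2(q) - (1-p)*log2(1-q). -0.709*log2(0.363) = 1.036529; -0.291*log2(0.637) = 0.189335. H(P,Q) = 1.036529 + 0.189335 = 1.2259

1.2259 bits


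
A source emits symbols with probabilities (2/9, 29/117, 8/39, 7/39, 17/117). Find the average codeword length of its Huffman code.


Huffman construction (repeatedly merge the two least-probable nodes; each merge adds 1 bit to every symbol beneath it): 17/117 + 7/39 = 38/117; 8/39 + 2/9 = 50/117; 29/117 + 38/117 = 67/117; 50/117 + 67/117 = 1. Resulting codeword lengths (in the order the probabilities were given): (2, 2, 2, 3, 3). L_avg = sum(p_i * l_i) = 2/9*2 + 29/117*2 + 8/39*2 + 7/39*3 + 17/117*3 = 272/117 = 2.3248

2.3248 bits


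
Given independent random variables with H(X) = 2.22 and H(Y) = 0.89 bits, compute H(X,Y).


For independent variables, H(X,Y) = H(X) + H(Y) = 2.22 + 0.89 = 3.11

3.11 bits


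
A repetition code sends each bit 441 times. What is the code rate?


Rate = k/n = 1/441

1/441


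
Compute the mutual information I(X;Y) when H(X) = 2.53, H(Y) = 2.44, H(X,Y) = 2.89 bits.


I(X;Y) = H(X) + H(Y) - H(X,Y) = 2.53 + 2.44 - 2.89 = 2.08

2.08 bits


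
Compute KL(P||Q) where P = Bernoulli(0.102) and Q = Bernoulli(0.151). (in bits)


KL = p*log2(p/q) + (1-p)*log2((1-p)/(1-q)) = 0.102*log2(0.102/0.151) + 0.898*log2(0.898/0.849) = 0.015

0.015 bits


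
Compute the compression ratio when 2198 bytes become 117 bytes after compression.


Ratio = original / compressed = 2198 / 117 = 18.7863

18.7863


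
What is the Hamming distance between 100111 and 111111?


Count differing positions: . ^ ^ . . . = 2 differences

2


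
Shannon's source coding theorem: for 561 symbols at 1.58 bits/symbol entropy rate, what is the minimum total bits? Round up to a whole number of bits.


Minimum bits >= n * H = 561 * 1.58 = 886.38, rounded up to a whole number of bits = 887

887 bits


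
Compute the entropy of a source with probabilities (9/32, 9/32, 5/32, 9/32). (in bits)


H = -sum(p_i * log2(p_i)). Terms: -(9/32)*log2(9/32) = 0.514709; -(9/32)*log2(9/32) = 0.514709; -(5/32)*log2(5/32) = 0.418449; -(9/32)*log2(9/32) = 0.514709. H = 0.514709 + 0.514709 + 0.418449 + 0.514709 = 1.9626

1.9626 bits


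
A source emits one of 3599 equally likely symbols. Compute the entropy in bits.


H = log2(n) = log2(3599) = 11.8134

11.8134 bits


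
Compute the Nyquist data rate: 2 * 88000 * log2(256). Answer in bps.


Rate = 2 * B * log2(M) = 2 * 88000 * 8.0 = 1408000.0

1408000.0 bps


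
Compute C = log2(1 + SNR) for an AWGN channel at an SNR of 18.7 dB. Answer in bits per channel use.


SNR_linear = 10^(18.7/10) = 74.131; C = log2(1 + SNR_linear) = log2(1 + 74.131) = 6.2313

6.2313 bits/channel use


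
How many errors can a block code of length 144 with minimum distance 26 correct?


Correction capability = floor((d-1)/2) = floor((26-1)/2) = 12

12 errors


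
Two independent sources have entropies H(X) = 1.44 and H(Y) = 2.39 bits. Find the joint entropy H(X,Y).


For independent variables, H(X,Y) = H(X) + H(Y) = 1.44 + 2.39 = 3.83

3.83 bits


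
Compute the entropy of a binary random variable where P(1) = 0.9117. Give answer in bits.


H = -p*log2(p) - (1-p)*log2(1-p). -0.9117*log2(0.9117) = 0.121592; -0.0883*log2(0.0883) = 0.309177. H = 0.121592 + 0.309177 = 0.4308

0.4308 bits


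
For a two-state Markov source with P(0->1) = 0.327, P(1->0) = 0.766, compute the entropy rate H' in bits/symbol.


Stationary distribution: pi_0 = p10/(p01+p10) = 0.7008, pi_1 = 0.2992. Entropy rate H' = pi_0*H(p01) + pi_1*H(p10) = 0.7008*0.9118 + 0.2992*0.7849 = 0.8739

0.8739 bits/symbol


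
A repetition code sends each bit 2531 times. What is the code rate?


Rate = k/n = 1/2531

1/2531


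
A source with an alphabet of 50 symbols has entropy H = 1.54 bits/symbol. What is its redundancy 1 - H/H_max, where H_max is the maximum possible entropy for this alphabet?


H_max = log2(K) = log2(50) = 5.6439 bits/symbol. Redundancy = 1 - H/H_max = 1 - 1.54/5.6439 = 1 - 0.2729 = 0.7271

0.7271


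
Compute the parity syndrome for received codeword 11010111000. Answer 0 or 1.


Syndrome = XOR of all bits = 1 XOR 1 XOR 0 XOR 1 XOR 0 XOR 1 XOR 1 XOR 1 XOR 0 XOR 0 XOR 0 = 0

0


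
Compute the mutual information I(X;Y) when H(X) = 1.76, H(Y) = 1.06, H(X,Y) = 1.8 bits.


I(X;Y) = H(X) + H(Y) - H(X,Y) = 1.76 + 1.06 - 1.8 = 1.02

1.02 bits


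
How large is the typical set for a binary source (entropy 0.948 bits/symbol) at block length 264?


log2|A_typical| = nH = 264 * 0.948 = 250.272, so |A_typical| ~ 2^250.272 = 2.185e+75

2.185e+75


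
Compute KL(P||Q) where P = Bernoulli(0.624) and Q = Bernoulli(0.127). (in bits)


KL = p*log2(p/q) + (1-p)*log2((1-p)/(1-q)) = 0.624*log2(0.624/0.127) + 0.376*log2(0.376/0.873) = 0.9762

0.9762 bits


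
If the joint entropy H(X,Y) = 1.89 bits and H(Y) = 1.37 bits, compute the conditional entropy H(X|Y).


H(X|Y) = H(X,Y) - H(Y) = 1.89 - 1.37 = 0.52

0.52 bits


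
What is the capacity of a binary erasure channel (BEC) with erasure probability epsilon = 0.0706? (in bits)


C = 1 - epsilon = 1 - 0.0706 = 0.9294

0.9294 bits


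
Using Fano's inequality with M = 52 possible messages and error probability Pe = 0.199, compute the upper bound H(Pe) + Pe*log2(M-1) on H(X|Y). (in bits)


H(Pe) = -Pe*log2(Pe) - (1-Pe)*log2(1-Pe) = -0.199*log2(0.199) - 0.801*log2(0.801) = 0.463503 + 0.256421 = 0.7199. Pe*log2(M-1) = 0.199*log2(51) = 1.128813. Bound = H(Pe) + Pe*log2(M-1) = 0.463503 + 0.256421 + 1.128813 = 1.8487

1.8487 bits


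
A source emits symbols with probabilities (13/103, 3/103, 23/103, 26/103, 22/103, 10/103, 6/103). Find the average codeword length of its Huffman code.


Huffman construction (repeatedly merge the two least-probable nodes; each merge adds 1 bit to every symbol beneath it): 3/103 + 6/103 = 9/103; 9/103 + 10/103 = 19/103; 13/103 + 19/103 = 32/103; 22/103 + 23/103 = 45/103; 26/103 + 32/103 = 58/103; 45/103 + 58/103 = 1. Resulting codeword lengths (in the order the probabilities were given): (3, 5, 2, 2, 2, 4, 5). L_avg = sum(p_i * l_i) = 13/103*3 + 3/103*5 + 23/103*2 + 26/103*2 + 22/103*2 + 10/103*4 + 6/103*5 = 266/103 = 2.5825

2.5825 bits


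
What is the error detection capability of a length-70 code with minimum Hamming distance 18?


Detection capability = d_min - 1 = 18 - 1 = 17

17 errors


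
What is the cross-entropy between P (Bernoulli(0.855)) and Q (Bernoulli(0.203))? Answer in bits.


H(P,Q) = -p*log2(q) - (1-p)*log2(1-q). -0.855*log2(0.203) = 1.966883; -0.145*log2(0.797) = 0.047466. H(P,Q) = 1.966883 + 0.047466 = 2.0143

2.0143 bits


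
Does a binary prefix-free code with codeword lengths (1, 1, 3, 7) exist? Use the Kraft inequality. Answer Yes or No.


Kraft sum = sum(2^(-l_i)) = 1.1328, need <= 1. Result: violated (a binary prefix-free code with these lengths cannot exist)

No


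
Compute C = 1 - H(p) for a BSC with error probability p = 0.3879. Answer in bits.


H(p) = -p*log2(p) - (1-p)*log2(1-p) = -0.3879*log2(0.3879) - 0.6121*log2(0.6121) = 0.529966 + 0.433465 = 0.9634. C = 1 - H(p) = 1 - 0.9634 = 0.0366

0.0366 bits


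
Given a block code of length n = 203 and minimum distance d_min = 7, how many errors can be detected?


Detection capability = d_min - 1 = 7 - 1 = 6

6 errors


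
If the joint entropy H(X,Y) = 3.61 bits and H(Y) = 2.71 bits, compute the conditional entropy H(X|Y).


H(X|Y) = H(X,Y) - H(Y) = 3.61 - 2.71 = 0.9

0.9 bits


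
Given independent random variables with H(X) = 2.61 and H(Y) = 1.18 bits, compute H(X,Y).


For independent variables, H(X,Y) = H(X) + H(Y) = 2.61 + 1.18 = 3.79

3.79 bits


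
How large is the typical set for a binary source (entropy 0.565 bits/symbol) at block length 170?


log2|A_typical| = nH = 170 * 0.565 = 96.05, so |A_typical| ~ 2^96.05 = 8.202e+28

8.202e+28


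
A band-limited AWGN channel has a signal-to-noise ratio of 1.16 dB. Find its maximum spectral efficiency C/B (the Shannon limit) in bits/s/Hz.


SNR_linear = 10^(1.16/10) = 1.3062; C/B = log2(1 + SNR_linear) = log2(1 + 1.3062) = 1.2055

1.2055 bits/s/Hz


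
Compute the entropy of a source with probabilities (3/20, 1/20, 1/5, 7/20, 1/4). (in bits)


H = -sum(p_i * log2(p_i)). Terms: -(3/20)*log2(3/20) = 0.410545; -(1/20)*log2(1/20) = 0.216096; -(1/5)*log2(1/5) = 0.464386; -(7/20)*log2(7/20) = 0.530101; -(1/4)*log2(1/4) = 0.500000. H = 0.410545 + 0.216096 + 0.464386 + 0.530101 + 0.500000 = 2.1211

2.1211 bits


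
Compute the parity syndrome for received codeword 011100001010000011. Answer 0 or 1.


Syndrome = XOR of all bits = 0 XOR 1 XOR 1 XOR 1 XOR 0 XOR 0 XOR 0 XOR 0 XOR 1 XOR 0 XOR 1 XOR 0 XOR 0 XOR 0 XOR 0 XOR 0 XOR 1 XOR 1 = 1

1


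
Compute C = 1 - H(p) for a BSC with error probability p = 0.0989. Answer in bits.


H(p) = -p*log2(p) - (1-p)*log2(1-p) = -0.0989*log2(0.0989) - 0.9011*log2(0.9011) = 0.330117 + 0.135382 = 0.4655. C = 1 - H(p) = 1 - 0.4655 = 0.5345

0.5345 bits


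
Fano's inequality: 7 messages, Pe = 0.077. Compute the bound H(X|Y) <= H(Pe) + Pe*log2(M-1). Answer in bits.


H(Pe) = -Pe*log2(Pe) - (1-Pe)*log2(1-Pe) = -0.077*log2(0.077) - 0.923*log2(0.923) = 0.284823 + 0.106696 = 0.3915. Pe*log2(M-1) = 0.077*log2(6) = 0.199042. Bound = H(Pe) + Pe*log2(M-1) = 0.284823 + 0.106696 + 0.199042 = 0.5906

0.5906 bits


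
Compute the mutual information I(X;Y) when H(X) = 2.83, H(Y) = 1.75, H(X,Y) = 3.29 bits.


I(X;Y) = H(X) + H(Y) - H(X,Y) = 2.83 + 1.75 - 3.29 = 1.29

1.29 bits


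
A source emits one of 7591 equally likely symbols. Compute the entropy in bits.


H = log2(n) = log2(7591) = 12.8901

12.8901 bits


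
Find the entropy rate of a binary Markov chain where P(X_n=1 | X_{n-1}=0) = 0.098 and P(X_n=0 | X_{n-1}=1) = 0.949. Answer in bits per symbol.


Stationary distribution: pi_0 = p10/(p01+p10) = 0.9064, pi_1 = 0.0936. Entropy rate H' = pi_0*H(p01) + pi_1*H(p10) = 0.9064*0.4626 + 0.0936*0.2906 = 0.4465

0.4465 bits/symbol


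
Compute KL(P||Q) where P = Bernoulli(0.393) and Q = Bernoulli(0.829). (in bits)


KL = p*log2(p/q) + (1-p)*log2((1-p)/(1-q)) = 0.393*log2(0.393/0.829) + 0.607*log2(0.607/0.171) = 0.6862

0.6862 bits


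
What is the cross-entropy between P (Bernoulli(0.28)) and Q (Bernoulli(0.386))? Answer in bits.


H(P,Q) = -p*log2(q) - (1-p)*log2(1-q). -0.28*log2(0.386) = 0.384532; -0.72*log2(0.614) = 0.506656. H(P,Q) = 0.384532 + 0.506656 = 0.8912

0.8912 bits


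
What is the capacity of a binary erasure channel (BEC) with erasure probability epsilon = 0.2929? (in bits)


C = 1 - epsilon = 1 - 0.2929 = 0.7071

0.7071 bits


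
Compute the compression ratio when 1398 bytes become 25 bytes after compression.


Ratio = original / compressed = 1398 / 25 = 55.92

55.92


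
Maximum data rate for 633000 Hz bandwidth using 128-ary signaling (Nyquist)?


Rate = 2 * B * log2(M) = 2 * 633000 * 7.0 = 8862000.0

8862000.0 bps


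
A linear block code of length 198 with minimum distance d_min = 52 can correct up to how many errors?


Correction capability = floor((d-1)/2) = floor((52-1)/2) = 25

25 errors


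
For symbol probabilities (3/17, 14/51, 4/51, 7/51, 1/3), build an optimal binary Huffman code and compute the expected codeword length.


Huffman construction (repeatedly merge the two least-probable nodes; each merge adds 1 bit to every symbol beneath it): 4/51 + 7/51 = 11/51; 3/17 + 11/51 = 20/51; 14/51 + 1/3 = 31/51; 20/51 + 31/51 = 1. Resulting codeword lengths (in the order the probabilities were given): (2, 2, 3, 3, 2). L_avg = sum(p_i * l_i) = 3/17*2 + 14/51*2 + 4/51*3 + 7/51*3 + 1/3*2 = 113/51 = 2.2157

2.2157 bits


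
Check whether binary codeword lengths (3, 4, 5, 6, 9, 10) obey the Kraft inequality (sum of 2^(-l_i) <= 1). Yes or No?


Kraft sum = sum(2^(-l_i)) = 0.2373, need <= 1. Result: satisfied (a binary prefix-free code with these lengths exists)

Yes


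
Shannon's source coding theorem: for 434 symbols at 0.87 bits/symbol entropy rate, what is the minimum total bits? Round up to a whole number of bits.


Minimum bits >= n * H = 434 * 0.87 = 377.58, rounded up to a whole number of bits = 378

378 bits


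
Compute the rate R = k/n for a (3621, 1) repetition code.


Rate = k/n = 1/3621

1/3621


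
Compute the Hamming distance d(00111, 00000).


Count differing positions: . . ^ ^ ^ = 3 differences

3


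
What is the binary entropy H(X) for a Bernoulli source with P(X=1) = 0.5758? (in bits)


H = -p*log2(p) - (1-p)*log2(1-p). -0.5758*log2(0.5758) = 0.458544; -0.4242*log2(0.4242) = 0.524813. H = 0.458544 + 0.524813 = 0.9834

0.9834 bits


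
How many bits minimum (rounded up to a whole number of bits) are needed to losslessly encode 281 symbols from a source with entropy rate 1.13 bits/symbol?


Minimum bits >= n * H = 281 * 1.13 = 317.53, rounded up to a whole number of bits = 318

318 bits


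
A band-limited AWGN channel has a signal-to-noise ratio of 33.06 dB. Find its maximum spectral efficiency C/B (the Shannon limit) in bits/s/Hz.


SNR_linear = 10^(33.06/10) = 2023.0192; C/B = log2(1 + SNR_linear) = log2(1 + 2023.0192) = 10.983

10.983 bits/s/Hz


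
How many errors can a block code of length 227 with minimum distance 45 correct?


Correction capability = floor((d-1)/2) = floor((45-1)/2) = 22

22 errors


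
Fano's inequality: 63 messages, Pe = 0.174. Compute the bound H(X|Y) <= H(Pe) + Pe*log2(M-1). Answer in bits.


H(Pe) = -Pe*log2(Pe) - (1-Pe)*log2(1-Pe) = -0.174*log2(0.174) - 0.826*log2(0.826) = 0.438974 + 0.227799 = 0.6668. Pe*log2(M-1) = 0.174*log2(62) = 1.036030. Bound = H(Pe) + Pe*log2(M-1) = 0.438974 + 0.227799 + 1.036030 = 1.7028

1.7028 bits


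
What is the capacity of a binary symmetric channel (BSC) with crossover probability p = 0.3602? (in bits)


H(p) = -p*log2(p) - (1-p)*log2(1-p) = -0.3602*log2(0.3602) - 0.6398*log2(0.6398) = 0.530621 + 0.412228 = 0.9428. C = 1 - H(p) = 1 - 0.9428 = 0.0572

0.0572 bits


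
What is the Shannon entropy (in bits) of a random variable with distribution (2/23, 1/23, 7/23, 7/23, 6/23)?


H = -sum(p_i * log2(p_i)). Terms: -(2/23)*log2(2/23) = 0.306397; -(1/23)*log2(1/23) = 0.196677; -(7/23)*log2(7/23) = 0.522324; -(7/23)*log2(7/23) = 0.522324; -(6/23)*log2(6/23) = 0.505722. H = 0.306397 + 0.196677 + 0.522324 + 0.522324 + 0.505722 = 2.0534

2.0534 bits


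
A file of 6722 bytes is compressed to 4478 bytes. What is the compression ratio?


Ratio = original / compressed = 6722 / 4478 = 1.5011

1.5011


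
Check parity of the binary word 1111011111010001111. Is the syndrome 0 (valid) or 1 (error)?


Syndrome = XOR of all bits = 1 XOR 1 XOR 1 XOR 1 XOR 0 XOR 1 XOR 1 XOR 1 XOR 1 XOR 1 XOR 0 XOR 1 XOR 0 XOR 0 XOR 0 XOR 1 XOR 1 XOR 1 XOR 1 = 0

0


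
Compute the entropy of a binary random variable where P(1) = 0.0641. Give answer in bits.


H = -p*log2(p) - (1-p)*log2(1-p). -0.0641*log2(0.0641) = 0.254062; -0.9359*log2(0.9359) = 0.089447. H = 0.254062 + 0.089447 = 0.3435

0.3435 bits


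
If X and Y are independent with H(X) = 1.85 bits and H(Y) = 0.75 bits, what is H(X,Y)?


For independent variables, H(X,Y) = H(X) + H(Y) = 1.85 + 0.75 = 2.6

2.6 bits


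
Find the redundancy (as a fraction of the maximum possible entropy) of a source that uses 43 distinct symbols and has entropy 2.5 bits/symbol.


H_max = log2(K) = log2(43) = 5.4263 bits/symbol. Redundancy = 1 - H/H_max = 1 - 2.5/5.4263 = 1 - 0.4607 = 0.5393

0.5393


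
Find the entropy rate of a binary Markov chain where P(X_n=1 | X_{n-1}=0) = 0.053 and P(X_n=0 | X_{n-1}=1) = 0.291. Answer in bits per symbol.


Stationary distribution: pi_0 = p10/(p01+p10) = 0.8459, pi_1 = 0.1541. Entropy rate H' = pi_0*H(p01) + pi_1*H(p10) = 0.8459*0.299 + 0.1541*0.87 = 0.387

0.387 bits/symbol


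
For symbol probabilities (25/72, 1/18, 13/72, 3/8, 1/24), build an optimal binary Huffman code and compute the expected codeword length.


Huffman construction (repeatedly merge the two least-probable nodes; each merge adds 1 bit to every symbol beneath it): 1/24 + 1/18 = 7/72; 7/72 + 13/72 = 5/18; 5/18 + 25/72 = 5/8; 3/8 + 5/8 = 1. Resulting codeword lengths (in the order the probabilities were given): (2, 4, 3, 1, 4). L_avg = sum(p_i * l_i) = 25/72*2 + 1/18*4 + 13/72*3 + 3/8*1 + 1/24*4 = 2

2.0 bits


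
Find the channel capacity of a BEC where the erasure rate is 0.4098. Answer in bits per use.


C = 1 - epsilon = 1 - 0.4098 = 0.5902

0.5902 bits


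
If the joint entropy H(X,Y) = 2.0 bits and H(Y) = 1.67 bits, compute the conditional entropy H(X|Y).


H(X|Y) = H(X,Y) - H(Y) = 2.0 - 1.67 = 0.33

0.33 bits


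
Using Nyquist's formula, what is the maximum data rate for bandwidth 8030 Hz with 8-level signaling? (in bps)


Rate = 2 * B * log2(M) = 2 * 8030 * 3.0 = 48180.0

48180.0 bps


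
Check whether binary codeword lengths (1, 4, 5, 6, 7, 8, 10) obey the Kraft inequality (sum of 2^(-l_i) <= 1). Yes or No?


Kraft sum = sum(2^(-l_i)) = 0.6221, need <= 1. Result: satisfied (a binary prefix-free code with these lengths exists)

Yes


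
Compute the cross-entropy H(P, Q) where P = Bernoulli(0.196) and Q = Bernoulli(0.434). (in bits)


H(P,Q) = -p*log2(q) - (1-p)*log2(1-q). -0.196*log2(0.434) = 0.236030; -0.804*log2(0.566) = 0.660185. H(P,Q) = 0.236030 + 0.660185 = 0.8962

0.8962 bits


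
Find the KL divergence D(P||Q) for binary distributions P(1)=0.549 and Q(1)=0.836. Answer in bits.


KL = p*log2(p/q) + (1-p)*log2((1-p)/(1-q)) = 0.549*log2(0.549/0.836) + 0.451*log2(0.451/0.164) = 0.3251

0.3251 bits


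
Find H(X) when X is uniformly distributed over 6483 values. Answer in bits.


H = log2(n) = log2(6483) = 12.6624

12.6624 bits


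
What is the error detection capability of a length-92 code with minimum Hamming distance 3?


Detection capability = d_min - 1 = 3 - 1 = 2

2 errors


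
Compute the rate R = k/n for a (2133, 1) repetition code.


Rate = k/n = 1/2133

1/2133


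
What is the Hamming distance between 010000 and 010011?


Count differing positions: . . . . ^ ^ = 2 differences

2


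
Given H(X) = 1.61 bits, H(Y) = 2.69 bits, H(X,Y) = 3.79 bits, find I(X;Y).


I(X;Y) = H(X) + H(Y) - H(X,Y) = 1.61 + 2.69 - 3.79 = 0.51

0.51 bits


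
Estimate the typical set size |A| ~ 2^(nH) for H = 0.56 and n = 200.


log2|A_typical| = nH = 200 * 0.56 = 112.0, so |A_typical| ~ 2^112.0 = 5.192e+33

5.192e+33


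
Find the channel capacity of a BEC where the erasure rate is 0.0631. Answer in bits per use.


C = 1 - epsilon = 1 - 0.0631 = 0.9369

0.9369 bits


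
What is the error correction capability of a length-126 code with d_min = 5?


Correction capability = floor((d-1)/2) = floor((5-1)/2) = 2

2 errors


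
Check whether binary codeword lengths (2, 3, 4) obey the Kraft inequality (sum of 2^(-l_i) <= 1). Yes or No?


Kraft sum = sum(2^(-l_i)) = 0.4375, need <= 1. Result: satisfied (a binary prefix-free code with these lengths exists)

Yes


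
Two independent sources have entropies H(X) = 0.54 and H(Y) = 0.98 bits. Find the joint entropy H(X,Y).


For independent variables, H(X,Y) = H(X) + H(Y) = 0.54 + 0.98 = 1.52

1.52 bits


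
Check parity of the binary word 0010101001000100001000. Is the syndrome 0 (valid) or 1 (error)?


Syndrome = XOR of all bits = 0 XOR 0 XOR 1 XOR 0 XOR 1 XOR 0 XOR 1 XOR 0 XOR 0 XOR 1 XOR 0 XOR 0 XOR 0 XOR 1 XOR 0 XOR 0 XOR 0 XOR 0 XOR 1 XOR 0 XOR 0 XOR 0 = 0

0


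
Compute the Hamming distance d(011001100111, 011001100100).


Count differing positions: . . . . . . . . . . ^ ^ = 2 differences

2


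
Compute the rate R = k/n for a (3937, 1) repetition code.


Rate = k/n = 1/3937

1/3937


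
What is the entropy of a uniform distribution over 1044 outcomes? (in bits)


H = log2(n) = log2(1044) = 10.0279

10.0279 bits


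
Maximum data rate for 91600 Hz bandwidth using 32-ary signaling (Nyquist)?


Rate = 2 * B * log2(M) = 2 * 91600 * 5.0 = 916000.0

916000.0 bps


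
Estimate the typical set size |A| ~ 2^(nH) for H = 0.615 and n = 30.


log2|A_typical| = nH = 30 * 0.615 = 18.45, so |A_typical| ~ 2^18.45 = 3.581e+05

3.581e+05


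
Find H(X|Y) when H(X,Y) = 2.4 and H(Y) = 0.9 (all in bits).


H(X|Y) = H(X,Y) - H(Y) = 2.4 - 0.9 = 1.5

1.5 bits


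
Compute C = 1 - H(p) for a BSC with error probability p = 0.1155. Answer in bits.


H(p) = -p*log2(p) - (1-p)*log2(1-p) = -0.1155*log2(0.1155) - 0.8845*log2(0.8845) = 0.359671 + 0.156615 = 0.5163. C = 1 - H(p) = 1 - 0.5163 = 0.4837

0.4837 bits


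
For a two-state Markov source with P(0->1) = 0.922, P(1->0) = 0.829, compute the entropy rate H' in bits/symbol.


Stationary distribution: pi_0 = p10/(p01+p10) = 0.4734, pi_1 = 0.5266. Entropy rate H' = pi_0*H(p01) + pi_1*H(p10) = 0.4734*0.3951 + 0.5266*0.66 = 0.5346

0.5346 bits/symbol


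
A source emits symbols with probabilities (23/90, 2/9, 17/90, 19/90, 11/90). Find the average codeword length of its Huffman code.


Huffman construction (repeatedly merge the two least-probable nodes; each merge adds 1 bit to every symbol beneath it): 11/90 + 17/90 = 14/45; 19/90 + 2/9 = 13/30; 23/90 + 14/45 = 17/30; 13/30 + 17/30 = 1. Resulting codeword lengths (in the order the probabilities were given): (2, 2, 3, 2, 3). L_avg = sum(p_i * l_i) = 23/90*2 + 2/9*2 + 17/90*3 + 19/90*2 + 11/90*3 = 104/45 = 2.3111

2.3111 bits


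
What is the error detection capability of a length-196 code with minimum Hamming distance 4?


Detection capability = d_min - 1 = 4 - 1 = 3

3 errors


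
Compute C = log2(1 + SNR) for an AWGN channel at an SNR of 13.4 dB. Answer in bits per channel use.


SNR_linear = 10^(13.4/10) = 21.8776; C = log2(1 + SNR_linear) = log2(1 + 21.8776) = 4.5159

4.5159 bits/channel use


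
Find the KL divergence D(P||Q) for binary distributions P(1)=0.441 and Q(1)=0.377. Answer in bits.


KL = p*log2(p/q) + (1-p)*log2((1-p)/(1-q)) = 0.441*log2(0.441/0.377) + 0.559*log2(0.559/0.623) = 0.0123

0.0123 bits


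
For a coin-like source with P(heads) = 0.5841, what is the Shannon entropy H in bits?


H = -p*log2(p) - (1-p)*log2(1-p). -0.5841*log2(0.5841) = 0.453094; -0.4159*log2(0.4159) = 0.526401. H = 0.453094 + 0.526401 = 0.9795

0.9795 bits


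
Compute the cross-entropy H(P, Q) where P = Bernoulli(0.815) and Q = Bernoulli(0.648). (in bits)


H(P,Q) = -p*log2(q) - (1-p)*log2(1-q). -0.815*log2(0.648) = 0.510136; -0.185*log2(0.352) = 0.278675. H(P,Q) = 0.510136 + 0.278675 = 0.7888

0.7888 bits


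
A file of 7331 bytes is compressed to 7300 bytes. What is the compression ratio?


Ratio = original / compressed = 7331 / 7300 = 1.0042

1.0042


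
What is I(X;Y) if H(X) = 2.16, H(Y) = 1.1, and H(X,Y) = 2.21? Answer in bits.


I(X;Y) = H(X) + H(Y) - H(X,Y) = 2.16 + 1.1 - 2.21 = 1.05

1.05 bits


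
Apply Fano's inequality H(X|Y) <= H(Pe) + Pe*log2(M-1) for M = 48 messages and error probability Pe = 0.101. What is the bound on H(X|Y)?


H(Pe) = -Pe*log2(Pe) - (1-Pe)*log2(1-Pe) = -0.101*log2(0.101) - 0.899*log2(0.899) = 0.334065 + 0.138093 = 0.4722. Pe*log2(M-1) = 0.101*log2(47) = 0.561013. Bound = H(Pe) + Pe*log2(M-1) = 0.334065 + 0.138093 + 0.561013 = 1.0332

1.0332 bits


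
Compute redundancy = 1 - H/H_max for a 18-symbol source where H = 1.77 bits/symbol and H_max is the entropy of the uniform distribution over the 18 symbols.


H_max = log2(K) = log2(18) = 4.1699 bits/symbol. Redundancy = 1 - H/H_max = 1 - 1.77/4.1699 = 1 - 0.4245 = 0.5755

0.5755


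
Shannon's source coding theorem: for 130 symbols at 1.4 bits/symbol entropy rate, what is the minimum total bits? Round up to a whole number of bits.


Minimum bits >= n * H = 130 * 1.4 = 182.0, rounded up to a whole number of bits = 182

182 bits


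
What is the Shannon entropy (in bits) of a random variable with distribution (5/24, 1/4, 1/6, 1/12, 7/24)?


H = -sum(p_i * log2(p_i)). Terms: -(5/24)*log2(5/24) = 0.471466; -(1/4)*log2(1/4) = 0.500000; -(1/6)*log2(1/6) = 0.430827; -(1/12)*log2(1/12) = 0.298747; -(7/24)*log2(7/24) = 0.518469. H = 0.471466 + 0.500000 + 0.430827 + 0.298747 + 0.518469 = 2.2195

2.2195 bits


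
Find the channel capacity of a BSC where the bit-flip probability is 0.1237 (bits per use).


H(p) = -p*log2(p) - (1-p)*log2(1-p) = -0.1237*log2(0.1237) - 0.8763*log2(0.8763) = 0.372966 + 0.166938 = 0.5399. C = 1 - H(p) = 1 - 0.5399 = 0.4601

0.4601 bits


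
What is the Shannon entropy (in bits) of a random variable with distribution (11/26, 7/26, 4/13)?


H = -sum(p_i * log2(p_i)). Terms: -(11/26)*log2(11/26) = 0.525042; -(7/26)*log2(7/26) = 0.509677; -(4/13)*log2(4/13) = 0.523212. H = 0.525042 + 0.509677 + 0.523212 = 1.5579

1.5579 bits


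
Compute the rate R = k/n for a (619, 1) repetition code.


Rate = k/n = 1/619

1/619


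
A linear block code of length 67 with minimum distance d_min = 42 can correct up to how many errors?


Correction capability = floor((d-1)/2) = floor((42-1)/2) = 20

20 errors


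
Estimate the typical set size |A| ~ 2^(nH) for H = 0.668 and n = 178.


log2|A_typical| = nH = 178 * 0.668 = 118.904, so |A_typical| ~ 2^118.904 = 6.218e+35

6.218e+35


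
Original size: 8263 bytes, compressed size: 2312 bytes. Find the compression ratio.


Ratio = original / compressed = 8263 / 2312 = 3.574

3.574


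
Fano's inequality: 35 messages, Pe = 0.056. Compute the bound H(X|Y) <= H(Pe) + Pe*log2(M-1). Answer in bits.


H(Pe) = -Pe*log2(Pe) - (1-Pe)*log2(1-Pe) = -0.056*log2(0.056) - 0.944*log2(0.944) = 0.232872 + 0.078485 = 0.3114. Pe*log2(M-1) = 0.056*log2(34) = 0.284898. Bound = H(Pe) + Pe*log2(M-1) = 0.232872 + 0.078485 + 0.284898 = 0.5963

0.5963 bits


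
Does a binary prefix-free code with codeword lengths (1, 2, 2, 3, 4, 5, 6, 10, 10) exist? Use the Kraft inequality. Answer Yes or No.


Kraft sum = sum(2^(-l_i)) = 1.2363, need <= 1. Result: violated (a binary prefix-free code with these lengths cannot exist)

No


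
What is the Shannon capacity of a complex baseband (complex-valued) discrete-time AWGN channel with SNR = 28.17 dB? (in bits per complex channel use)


SNR_linear = 10^(28.17/10) = 656.1453; C = log2(1 + SNR_linear) = log2(1 + 656.1453) = 9.3601

9.3601 bits/channel use


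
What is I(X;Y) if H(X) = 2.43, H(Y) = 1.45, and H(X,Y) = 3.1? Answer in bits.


I(X;Y) = H(X) + H(Y) - H(X,Y) = 2.43 + 1.45 - 3.1 = 0.78

0.78 bits


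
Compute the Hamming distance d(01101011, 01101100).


Count differing positions: . . . . . ^ ^ ^ = 3 differences

3


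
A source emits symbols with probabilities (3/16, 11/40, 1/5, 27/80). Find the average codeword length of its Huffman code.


Huffman construction (repeatedly merge the two least-probable nodes; each merge adds 1 bit to every symbol beneath it): 3/16 + 1/5 = 31/80; 11/40 + 27/80 = 49/80; 31/80 + 49/80 = 1. Resulting codeword lengths (in the order the probabilities were given): (2, 2, 2, 2). L_avg = sum(p_i * l_i) = 3/16*2 + 11/40*2 + 1/5*2 + 27/80*2 = 2

2.0 bits


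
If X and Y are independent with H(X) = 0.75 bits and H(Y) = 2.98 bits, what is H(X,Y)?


For independent variables, H(X,Y) = H(X) + H(Y) = 0.75 + 2.98 = 3.73

3.73 bits


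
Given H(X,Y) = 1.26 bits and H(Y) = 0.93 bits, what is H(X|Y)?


H(X|Y) = H(X,Y) - H(Y) = 1.26 - 0.93 = 0.33

0.33 bits


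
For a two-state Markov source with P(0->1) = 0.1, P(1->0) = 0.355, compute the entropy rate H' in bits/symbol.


Stationary distribution: pi_0 = p10/(p01+p10) = 0.7802, pi_1 = 0.2198. Entropy rate H' = pi_0*H(p01) + pi_1*H(p10) = 0.7802*0.469 + 0.2198*0.9385 = 0.5722

0.5722 bits/symbol


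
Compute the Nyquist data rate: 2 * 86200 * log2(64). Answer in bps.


Rate = 2 * B * log2(M) = 2 * 86200 * 6.0 = 1034400.0

1034400.0 bps


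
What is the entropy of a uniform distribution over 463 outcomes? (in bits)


H = log2(n) = log2(463) = 8.8549

8.8549 bits


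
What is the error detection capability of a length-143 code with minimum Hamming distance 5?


Detection capability = d_min - 1 = 5 - 1 = 4

4 errors


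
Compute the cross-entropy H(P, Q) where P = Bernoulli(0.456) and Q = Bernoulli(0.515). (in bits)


H(P,Q) = -p*log2(q) - (1-p)*log2(1-q). -0.456*log2(0.515) = 0.436554; -0.544*log2(0.485) = 0.567905. H(P,Q) = 0.436554 + 0.567905 = 1.0045

1.0045 bits


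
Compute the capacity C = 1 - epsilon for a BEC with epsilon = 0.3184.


C = 1 - epsilon = 1 - 0.3184 = 0.6816

0.6816 bits


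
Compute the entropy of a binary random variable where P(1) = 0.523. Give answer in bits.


H = -p*log2(p) - (1-p)*log2(1-p). -0.523*log2(0.523) = 0.489066; -0.477*log2(0.477) = 0.509407. H = 0.489066 + 0.509407 = 0.9985

0.9985 bits


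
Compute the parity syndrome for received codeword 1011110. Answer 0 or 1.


Syndrome = XOR of all bits = 1 XOR 0 XOR 1 XOR 1 XOR 1 XOR 1 XOR 0 = 1

1


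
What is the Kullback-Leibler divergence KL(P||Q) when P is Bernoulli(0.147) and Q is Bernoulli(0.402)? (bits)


KL = p*log2(p/q) + (1-p)*log2((1-p)/(1-q)) = 0.147*log2(0.147/0.402) + 0.853*log2(0.853/0.598) = 0.2237

0.2237 bits


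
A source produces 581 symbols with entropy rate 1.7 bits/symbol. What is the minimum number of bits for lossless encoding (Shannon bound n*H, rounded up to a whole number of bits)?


Minimum bits >= n * H = 581 * 1.7 = 987.7, rounded up to a whole number of bits = 988

988 bits


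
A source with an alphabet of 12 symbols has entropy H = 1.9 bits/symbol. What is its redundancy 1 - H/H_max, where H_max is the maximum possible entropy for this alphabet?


H_max = log2(K) = log2(12) = 3.585 bits/symbol. Redundancy = 1 - H/H_max = 1 - 1.9/3.585 = 1 - 0.53 = 0.47

0.47


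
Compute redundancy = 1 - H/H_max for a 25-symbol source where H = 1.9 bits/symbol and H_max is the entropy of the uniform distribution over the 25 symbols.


H_max = log2(K) = log2(25) = 4.6439 bits/symbol. Redundancy = 1 - H/H_max = 1 - 1.9/4.6439 = 1 - 0.4091 = 0.5909

0.5909


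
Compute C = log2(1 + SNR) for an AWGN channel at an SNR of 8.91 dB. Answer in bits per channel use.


SNR_linear = 10^(8.91/10) = 7.7804; C = log2(1 + SNR_linear) = log2(1 + 7.7804) = 3.1343

3.1343 bits/channel use


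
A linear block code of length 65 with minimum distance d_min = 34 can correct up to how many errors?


Correction capability = floor((d-1)/2) = floor((34-1)/2) = 16

16 errors


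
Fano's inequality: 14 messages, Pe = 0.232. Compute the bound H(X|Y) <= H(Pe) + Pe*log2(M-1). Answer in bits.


H(Pe) = -Pe*log2(Pe) - (1-Pe)*log2(1-Pe) = -0.232*log2(0.232) - 0.768*log2(0.768) = 0.489010 + 0.292471 = 0.7815. Pe*log2(M-1) = 0.232*log2(13) = 0.858502. Bound = H(Pe) + Pe*log2(M-1) = 0.489010 + 0.292471 + 0.858502 = 1.64

1.64 bits


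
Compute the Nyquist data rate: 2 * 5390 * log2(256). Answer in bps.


Rate = 2 * B * log2(M) = 2 * 5390 * 8.0 = 86240.0

86240.0 bps


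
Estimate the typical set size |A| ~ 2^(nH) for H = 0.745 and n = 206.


log2|A_typical| = nH = 206 * 0.745 = 153.47, so |A_typical| ~ 2^153.47 = 1.582e+46

1.582e+46


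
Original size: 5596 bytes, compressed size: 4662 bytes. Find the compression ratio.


Ratio = original / compressed = 5596 / 4662 = 1.2003

1.2003


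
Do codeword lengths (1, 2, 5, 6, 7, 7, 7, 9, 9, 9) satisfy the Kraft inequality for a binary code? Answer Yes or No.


Kraft sum = sum(2^(-l_i)) = 0.8262, need <= 1. Result: satisfied (a binary prefix-free code with these lengths exists)

Yes


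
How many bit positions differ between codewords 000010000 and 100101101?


Count differing positions: ^ . . ^ ^ ^ ^ . ^ = 6 differences

6


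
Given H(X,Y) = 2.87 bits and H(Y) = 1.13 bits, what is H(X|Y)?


H(X|Y) = H(X,Y) - H(Y) = 2.87 - 1.13 = 1.74

1.74 bits


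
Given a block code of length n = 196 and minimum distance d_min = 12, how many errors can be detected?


Detection capability = d_min - 1 = 12 - 1 = 11

11 errors


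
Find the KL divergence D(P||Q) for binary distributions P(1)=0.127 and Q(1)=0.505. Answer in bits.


KL = p*log2(p/q) + (1-p)*log2((1-p)/(1-q)) = 0.127*log2(0.127/0.505) + 0.873*log2(0.873/0.495) = 0.4617

0.4617 bits


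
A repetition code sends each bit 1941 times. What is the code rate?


Rate = k/n = 1/1941

1/1941


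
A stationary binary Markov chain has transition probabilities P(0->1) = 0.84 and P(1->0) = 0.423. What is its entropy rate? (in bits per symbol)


Stationary distribution: pi_0 = p10/(p01+p10) = 0.3349, pi_1 = 0.6651. Entropy rate H' = pi_0*H(p01) + pi_1*H(p10) = 0.3349*0.6343 + 0.6651*0.9828 = 0.8661

0.8661 bits/symbol


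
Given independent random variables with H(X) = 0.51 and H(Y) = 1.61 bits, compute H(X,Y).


For independent variables, H(X,Y) = H(X) + H(Y) = 0.51 + 1.61 = 2.12

2.12 bits


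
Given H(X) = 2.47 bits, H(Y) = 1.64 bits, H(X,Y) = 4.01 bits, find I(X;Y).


I(X;Y) = H(X) + H(Y) - H(X,Y) = 2.47 + 1.64 - 4.01 = 0.1

0.1 bits


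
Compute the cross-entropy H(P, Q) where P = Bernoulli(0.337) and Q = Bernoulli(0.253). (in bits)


H(P,Q) = -p*log2(q) - (1-p)*log2(1-q). -0.337*log2(0.253) = 0.668200; -0.663*log2(0.747) = 0.279004. H(P,Q) = 0.668200 + 0.279004 = 0.9472

0.9472 bits


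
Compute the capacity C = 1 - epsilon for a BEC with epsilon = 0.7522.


C = 1 - epsilon = 1 - 0.7522 = 0.2478

0.2478 bits


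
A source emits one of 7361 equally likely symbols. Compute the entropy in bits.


H = log2(n) = log2(7361) = 12.8457

12.8457 bits


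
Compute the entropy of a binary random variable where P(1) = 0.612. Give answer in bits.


H = -p*log2(p) - (1-p)*log2(1-p). -0.612*log2(0.612) = 0.433539; -0.388*log2(0.388) = 0.529958. H = 0.433539 + 0.529958 = 0.9635

0.9635 bits


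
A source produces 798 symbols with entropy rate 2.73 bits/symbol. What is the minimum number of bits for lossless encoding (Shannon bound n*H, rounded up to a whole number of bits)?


Minimum bits >= n * H = 798 * 2.73 = 2178.54, rounded up to a whole number of bits = 2179

2179 bits


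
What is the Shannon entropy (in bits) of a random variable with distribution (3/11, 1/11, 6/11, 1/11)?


H = -sum(p_i * log2(p_i)). Terms: -(3/11)*log2(3/11) = 0.511219; -(1/11)*log2(1/11) = 0.314494; -(6/11)*log2(6/11) = 0.476983; -(1/11)*log2(1/11) = 0.314494. H = 0.511219 + 0.314494 + 0.476983 + 0.314494 = 1.6172

1.6172 bits


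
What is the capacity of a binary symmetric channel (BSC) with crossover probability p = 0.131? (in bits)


H(p) = -p*log2(p) - (1-p)*log2(1-p) = -0.131*log2(0.131) - 0.869*log2(0.869) = 0.384139 + 0.176035 = 0.5602. C = 1 - H(p) = 1 - 0.5602 = 0.4398

0.4398 bits


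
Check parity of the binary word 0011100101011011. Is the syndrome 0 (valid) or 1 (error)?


Syndrome = XOR of all bits = 0 XOR 0 XOR 1 XOR 1 XOR 1 XOR 0 XOR 0 XOR 1 XOR 0 XOR 1 XOR 0 XOR 1 XOR 1 XOR 0 XOR 1 XOR 1 = 1

1


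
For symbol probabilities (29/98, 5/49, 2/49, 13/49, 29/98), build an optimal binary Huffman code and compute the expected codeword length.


Huffman construction (repeatedly merge the two least-probable nodes; each merge adds 1 bit to every symbol beneath it): 2/49 + 5/49 = 1/7; 1/7 + 13/49 = 20/49; 29/98 + 29/98 = 29/49; 20/49 + 29/49 = 1. Resulting codeword lengths (in the order the probabilities were given): (2, 3, 3, 2, 2). L_avg = sum(p_i * l_i) = 29/98*2 + 5/49*3 + 2/49*3 + 13/49*2 + 29/98*2 = 15/7 = 2.1429

2.1429 bits


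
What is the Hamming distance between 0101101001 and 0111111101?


Count differing positions: . . ^ . . ^ . ^ . . = 3 differences

3


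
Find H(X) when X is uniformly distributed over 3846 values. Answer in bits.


H = log2(n) = log2(3846) = 11.9091

11.9091 bits
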